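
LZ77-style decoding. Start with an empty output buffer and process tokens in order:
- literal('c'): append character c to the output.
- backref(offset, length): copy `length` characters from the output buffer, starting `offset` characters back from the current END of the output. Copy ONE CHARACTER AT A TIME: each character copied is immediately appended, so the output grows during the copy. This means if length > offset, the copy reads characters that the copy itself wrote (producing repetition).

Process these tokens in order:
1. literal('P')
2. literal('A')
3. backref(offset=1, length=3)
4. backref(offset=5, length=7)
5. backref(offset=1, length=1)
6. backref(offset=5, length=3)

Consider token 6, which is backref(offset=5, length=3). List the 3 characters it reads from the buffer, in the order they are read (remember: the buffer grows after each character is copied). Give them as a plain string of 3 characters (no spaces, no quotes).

Answer: AAP

Derivation:
Token 1: literal('P'). Output: "P"
Token 2: literal('A'). Output: "PA"
Token 3: backref(off=1, len=3) (overlapping!). Copied 'AAA' from pos 1. Output: "PAAAA"
Token 4: backref(off=5, len=7) (overlapping!). Copied 'PAAAAPA' from pos 0. Output: "PAAAAPAAAAPA"
Token 5: backref(off=1, len=1). Copied 'A' from pos 11. Output: "PAAAAPAAAAPAA"
Token 6: backref(off=5, len=3). Buffer before: "PAAAAPAAAAPAA" (len 13)
  byte 1: read out[8]='A', append. Buffer now: "PAAAAPAAAAPAAA"
  byte 2: read out[9]='A', append. Buffer now: "PAAAAPAAAAPAAAA"
  byte 3: read out[10]='P', append. Buffer now: "PAAAAPAAAAPAAAAP"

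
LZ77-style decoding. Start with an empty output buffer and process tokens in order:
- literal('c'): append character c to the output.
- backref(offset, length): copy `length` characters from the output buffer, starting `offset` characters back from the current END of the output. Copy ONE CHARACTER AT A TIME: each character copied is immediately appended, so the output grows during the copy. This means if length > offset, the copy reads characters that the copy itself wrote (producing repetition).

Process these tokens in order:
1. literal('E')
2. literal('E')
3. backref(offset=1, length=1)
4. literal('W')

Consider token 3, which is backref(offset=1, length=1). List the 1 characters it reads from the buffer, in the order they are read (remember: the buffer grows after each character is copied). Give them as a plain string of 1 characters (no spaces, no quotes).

Answer: E

Derivation:
Token 1: literal('E'). Output: "E"
Token 2: literal('E'). Output: "EE"
Token 3: backref(off=1, len=1). Buffer before: "EE" (len 2)
  byte 1: read out[1]='E', append. Buffer now: "EEE"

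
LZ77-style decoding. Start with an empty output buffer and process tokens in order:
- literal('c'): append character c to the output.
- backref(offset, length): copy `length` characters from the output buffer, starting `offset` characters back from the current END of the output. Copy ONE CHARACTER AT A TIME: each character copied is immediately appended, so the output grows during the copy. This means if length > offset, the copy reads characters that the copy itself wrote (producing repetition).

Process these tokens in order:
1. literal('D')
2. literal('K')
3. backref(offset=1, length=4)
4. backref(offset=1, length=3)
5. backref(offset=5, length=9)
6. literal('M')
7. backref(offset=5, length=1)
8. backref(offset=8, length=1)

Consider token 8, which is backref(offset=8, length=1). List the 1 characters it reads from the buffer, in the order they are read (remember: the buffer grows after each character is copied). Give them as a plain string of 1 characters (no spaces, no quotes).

Answer: K

Derivation:
Token 1: literal('D'). Output: "D"
Token 2: literal('K'). Output: "DK"
Token 3: backref(off=1, len=4) (overlapping!). Copied 'KKKK' from pos 1. Output: "DKKKKK"
Token 4: backref(off=1, len=3) (overlapping!). Copied 'KKK' from pos 5. Output: "DKKKKKKKK"
Token 5: backref(off=5, len=9) (overlapping!). Copied 'KKKKKKKKK' from pos 4. Output: "DKKKKKKKKKKKKKKKKK"
Token 6: literal('M'). Output: "DKKKKKKKKKKKKKKKKKM"
Token 7: backref(off=5, len=1). Copied 'K' from pos 14. Output: "DKKKKKKKKKKKKKKKKKMK"
Token 8: backref(off=8, len=1). Buffer before: "DKKKKKKKKKKKKKKKKKMK" (len 20)
  byte 1: read out[12]='K', append. Buffer now: "DKKKKKKKKKKKKKKKKKMKK"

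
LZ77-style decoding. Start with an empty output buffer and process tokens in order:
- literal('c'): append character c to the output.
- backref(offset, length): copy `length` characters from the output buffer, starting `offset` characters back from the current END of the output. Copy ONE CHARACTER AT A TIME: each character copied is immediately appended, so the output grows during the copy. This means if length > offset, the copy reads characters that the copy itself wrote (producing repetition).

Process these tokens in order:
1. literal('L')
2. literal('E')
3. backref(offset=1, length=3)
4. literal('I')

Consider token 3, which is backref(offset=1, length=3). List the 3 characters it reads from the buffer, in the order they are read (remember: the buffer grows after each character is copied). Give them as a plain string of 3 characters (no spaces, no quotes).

Token 1: literal('L'). Output: "L"
Token 2: literal('E'). Output: "LE"
Token 3: backref(off=1, len=3). Buffer before: "LE" (len 2)
  byte 1: read out[1]='E', append. Buffer now: "LEE"
  byte 2: read out[2]='E', append. Buffer now: "LEEE"
  byte 3: read out[3]='E', append. Buffer now: "LEEEE"

Answer: EEE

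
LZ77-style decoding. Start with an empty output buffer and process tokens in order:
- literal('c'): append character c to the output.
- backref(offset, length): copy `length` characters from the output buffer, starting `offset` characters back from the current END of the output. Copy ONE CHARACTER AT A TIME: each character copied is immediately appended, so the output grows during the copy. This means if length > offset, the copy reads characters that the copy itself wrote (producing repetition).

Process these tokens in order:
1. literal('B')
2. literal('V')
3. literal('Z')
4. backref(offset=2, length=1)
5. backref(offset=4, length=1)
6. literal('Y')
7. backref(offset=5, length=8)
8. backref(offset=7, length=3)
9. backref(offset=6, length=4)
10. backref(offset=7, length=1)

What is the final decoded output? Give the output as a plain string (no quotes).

Answer: BVZVBYVZVBYVZVZVBVZVZZ

Derivation:
Token 1: literal('B'). Output: "B"
Token 2: literal('V'). Output: "BV"
Token 3: literal('Z'). Output: "BVZ"
Token 4: backref(off=2, len=1). Copied 'V' from pos 1. Output: "BVZV"
Token 5: backref(off=4, len=1). Copied 'B' from pos 0. Output: "BVZVB"
Token 6: literal('Y'). Output: "BVZVBY"
Token 7: backref(off=5, len=8) (overlapping!). Copied 'VZVBYVZV' from pos 1. Output: "BVZVBYVZVBYVZV"
Token 8: backref(off=7, len=3). Copied 'ZVB' from pos 7. Output: "BVZVBYVZVBYVZVZVB"
Token 9: backref(off=6, len=4). Copied 'VZVZ' from pos 11. Output: "BVZVBYVZVBYVZVZVBVZVZ"
Token 10: backref(off=7, len=1). Copied 'Z' from pos 14. Output: "BVZVBYVZVBYVZVZVBVZVZZ"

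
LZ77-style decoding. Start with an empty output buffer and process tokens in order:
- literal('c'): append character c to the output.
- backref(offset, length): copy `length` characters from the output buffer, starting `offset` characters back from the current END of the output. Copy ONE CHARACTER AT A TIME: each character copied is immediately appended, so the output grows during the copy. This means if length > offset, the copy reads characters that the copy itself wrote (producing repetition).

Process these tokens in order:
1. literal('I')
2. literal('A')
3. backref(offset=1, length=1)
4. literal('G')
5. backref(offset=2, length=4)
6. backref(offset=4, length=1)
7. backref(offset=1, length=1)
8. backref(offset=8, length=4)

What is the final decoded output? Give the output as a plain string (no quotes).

Token 1: literal('I'). Output: "I"
Token 2: literal('A'). Output: "IA"
Token 3: backref(off=1, len=1). Copied 'A' from pos 1. Output: "IAA"
Token 4: literal('G'). Output: "IAAG"
Token 5: backref(off=2, len=4) (overlapping!). Copied 'AGAG' from pos 2. Output: "IAAGAGAG"
Token 6: backref(off=4, len=1). Copied 'A' from pos 4. Output: "IAAGAGAGA"
Token 7: backref(off=1, len=1). Copied 'A' from pos 8. Output: "IAAGAGAGAA"
Token 8: backref(off=8, len=4). Copied 'AGAG' from pos 2. Output: "IAAGAGAGAAAGAG"

Answer: IAAGAGAGAAAGAG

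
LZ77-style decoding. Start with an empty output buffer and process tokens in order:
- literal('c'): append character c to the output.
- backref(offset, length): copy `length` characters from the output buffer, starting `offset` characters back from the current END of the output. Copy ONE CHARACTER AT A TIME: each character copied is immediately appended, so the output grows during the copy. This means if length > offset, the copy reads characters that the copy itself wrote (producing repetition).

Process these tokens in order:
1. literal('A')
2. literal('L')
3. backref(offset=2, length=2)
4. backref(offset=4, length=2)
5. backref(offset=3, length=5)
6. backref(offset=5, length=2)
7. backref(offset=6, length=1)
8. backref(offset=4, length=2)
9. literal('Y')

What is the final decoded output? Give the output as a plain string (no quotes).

Token 1: literal('A'). Output: "A"
Token 2: literal('L'). Output: "AL"
Token 3: backref(off=2, len=2). Copied 'AL' from pos 0. Output: "ALAL"
Token 4: backref(off=4, len=2). Copied 'AL' from pos 0. Output: "ALALAL"
Token 5: backref(off=3, len=5) (overlapping!). Copied 'LALLA' from pos 3. Output: "ALALALLALLA"
Token 6: backref(off=5, len=2). Copied 'LA' from pos 6. Output: "ALALALLALLALA"
Token 7: backref(off=6, len=1). Copied 'A' from pos 7. Output: "ALALALLALLALAA"
Token 8: backref(off=4, len=2). Copied 'AL' from pos 10. Output: "ALALALLALLALAAAL"
Token 9: literal('Y'). Output: "ALALALLALLALAAALY"

Answer: ALALALLALLALAAALY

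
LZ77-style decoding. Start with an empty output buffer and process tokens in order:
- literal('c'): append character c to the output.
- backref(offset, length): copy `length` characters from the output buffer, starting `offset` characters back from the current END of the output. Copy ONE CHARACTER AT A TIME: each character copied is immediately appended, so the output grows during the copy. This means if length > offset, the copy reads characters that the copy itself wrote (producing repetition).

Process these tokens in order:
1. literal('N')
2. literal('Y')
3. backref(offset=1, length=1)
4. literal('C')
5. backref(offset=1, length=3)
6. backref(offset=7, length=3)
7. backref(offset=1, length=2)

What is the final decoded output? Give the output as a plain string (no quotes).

Token 1: literal('N'). Output: "N"
Token 2: literal('Y'). Output: "NY"
Token 3: backref(off=1, len=1). Copied 'Y' from pos 1. Output: "NYY"
Token 4: literal('C'). Output: "NYYC"
Token 5: backref(off=1, len=3) (overlapping!). Copied 'CCC' from pos 3. Output: "NYYCCCC"
Token 6: backref(off=7, len=3). Copied 'NYY' from pos 0. Output: "NYYCCCCNYY"
Token 7: backref(off=1, len=2) (overlapping!). Copied 'YY' from pos 9. Output: "NYYCCCCNYYYY"

Answer: NYYCCCCNYYYY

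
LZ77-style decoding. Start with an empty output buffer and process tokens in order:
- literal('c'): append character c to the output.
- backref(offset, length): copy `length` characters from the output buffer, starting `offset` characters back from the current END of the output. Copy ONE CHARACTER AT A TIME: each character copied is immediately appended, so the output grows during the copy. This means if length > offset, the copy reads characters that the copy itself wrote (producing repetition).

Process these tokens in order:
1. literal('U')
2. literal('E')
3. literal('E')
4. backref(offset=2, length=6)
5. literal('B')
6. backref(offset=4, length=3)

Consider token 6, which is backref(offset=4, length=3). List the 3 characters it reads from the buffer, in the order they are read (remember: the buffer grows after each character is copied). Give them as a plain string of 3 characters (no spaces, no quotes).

Answer: EEE

Derivation:
Token 1: literal('U'). Output: "U"
Token 2: literal('E'). Output: "UE"
Token 3: literal('E'). Output: "UEE"
Token 4: backref(off=2, len=6) (overlapping!). Copied 'EEEEEE' from pos 1. Output: "UEEEEEEEE"
Token 5: literal('B'). Output: "UEEEEEEEEB"
Token 6: backref(off=4, len=3). Buffer before: "UEEEEEEEEB" (len 10)
  byte 1: read out[6]='E', append. Buffer now: "UEEEEEEEEBE"
  byte 2: read out[7]='E', append. Buffer now: "UEEEEEEEEBEE"
  byte 3: read out[8]='E', append. Buffer now: "UEEEEEEEEBEEE"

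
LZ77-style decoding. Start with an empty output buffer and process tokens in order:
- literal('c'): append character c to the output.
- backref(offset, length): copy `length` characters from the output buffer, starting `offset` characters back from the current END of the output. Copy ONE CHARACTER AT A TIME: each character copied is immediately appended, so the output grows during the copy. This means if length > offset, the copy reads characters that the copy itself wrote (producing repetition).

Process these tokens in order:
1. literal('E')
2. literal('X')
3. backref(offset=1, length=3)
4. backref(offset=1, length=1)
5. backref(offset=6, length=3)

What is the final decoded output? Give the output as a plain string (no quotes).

Token 1: literal('E'). Output: "E"
Token 2: literal('X'). Output: "EX"
Token 3: backref(off=1, len=3) (overlapping!). Copied 'XXX' from pos 1. Output: "EXXXX"
Token 4: backref(off=1, len=1). Copied 'X' from pos 4. Output: "EXXXXX"
Token 5: backref(off=6, len=3). Copied 'EXX' from pos 0. Output: "EXXXXXEXX"

Answer: EXXXXXEXX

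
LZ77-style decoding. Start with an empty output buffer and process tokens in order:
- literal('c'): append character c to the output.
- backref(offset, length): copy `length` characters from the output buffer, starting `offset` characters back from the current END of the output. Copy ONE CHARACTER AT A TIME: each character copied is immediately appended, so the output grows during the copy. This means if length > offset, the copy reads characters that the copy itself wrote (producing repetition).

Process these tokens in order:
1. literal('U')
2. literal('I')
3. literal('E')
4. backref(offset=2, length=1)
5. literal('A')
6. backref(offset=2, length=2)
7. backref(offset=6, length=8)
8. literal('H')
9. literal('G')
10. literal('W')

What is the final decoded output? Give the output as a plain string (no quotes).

Token 1: literal('U'). Output: "U"
Token 2: literal('I'). Output: "UI"
Token 3: literal('E'). Output: "UIE"
Token 4: backref(off=2, len=1). Copied 'I' from pos 1. Output: "UIEI"
Token 5: literal('A'). Output: "UIEIA"
Token 6: backref(off=2, len=2). Copied 'IA' from pos 3. Output: "UIEIAIA"
Token 7: backref(off=6, len=8) (overlapping!). Copied 'IEIAIAIE' from pos 1. Output: "UIEIAIAIEIAIAIE"
Token 8: literal('H'). Output: "UIEIAIAIEIAIAIEH"
Token 9: literal('G'). Output: "UIEIAIAIEIAIAIEHG"
Token 10: literal('W'). Output: "UIEIAIAIEIAIAIEHGW"

Answer: UIEIAIAIEIAIAIEHGW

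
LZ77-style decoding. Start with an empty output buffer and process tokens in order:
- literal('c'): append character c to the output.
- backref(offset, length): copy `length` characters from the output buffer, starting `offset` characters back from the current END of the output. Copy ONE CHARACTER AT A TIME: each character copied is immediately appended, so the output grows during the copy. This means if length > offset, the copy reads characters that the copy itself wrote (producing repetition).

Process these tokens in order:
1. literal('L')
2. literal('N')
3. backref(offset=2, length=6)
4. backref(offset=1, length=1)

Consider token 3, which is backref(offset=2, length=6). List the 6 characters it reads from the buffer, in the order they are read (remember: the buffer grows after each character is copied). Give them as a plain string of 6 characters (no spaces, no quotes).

Token 1: literal('L'). Output: "L"
Token 2: literal('N'). Output: "LN"
Token 3: backref(off=2, len=6). Buffer before: "LN" (len 2)
  byte 1: read out[0]='L', append. Buffer now: "LNL"
  byte 2: read out[1]='N', append. Buffer now: "LNLN"
  byte 3: read out[2]='L', append. Buffer now: "LNLNL"
  byte 4: read out[3]='N', append. Buffer now: "LNLNLN"
  byte 5: read out[4]='L', append. Buffer now: "LNLNLNL"
  byte 6: read out[5]='N', append. Buffer now: "LNLNLNLN"

Answer: LNLNLN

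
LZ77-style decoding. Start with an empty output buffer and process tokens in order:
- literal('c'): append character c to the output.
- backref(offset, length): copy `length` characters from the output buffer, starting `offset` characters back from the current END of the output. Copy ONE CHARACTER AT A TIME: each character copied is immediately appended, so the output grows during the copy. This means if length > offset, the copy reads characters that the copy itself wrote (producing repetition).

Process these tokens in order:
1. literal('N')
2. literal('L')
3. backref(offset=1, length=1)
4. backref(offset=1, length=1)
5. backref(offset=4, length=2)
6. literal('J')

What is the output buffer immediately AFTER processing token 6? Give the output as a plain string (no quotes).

Token 1: literal('N'). Output: "N"
Token 2: literal('L'). Output: "NL"
Token 3: backref(off=1, len=1). Copied 'L' from pos 1. Output: "NLL"
Token 4: backref(off=1, len=1). Copied 'L' from pos 2. Output: "NLLL"
Token 5: backref(off=4, len=2). Copied 'NL' from pos 0. Output: "NLLLNL"
Token 6: literal('J'). Output: "NLLLNLJ"

Answer: NLLLNLJ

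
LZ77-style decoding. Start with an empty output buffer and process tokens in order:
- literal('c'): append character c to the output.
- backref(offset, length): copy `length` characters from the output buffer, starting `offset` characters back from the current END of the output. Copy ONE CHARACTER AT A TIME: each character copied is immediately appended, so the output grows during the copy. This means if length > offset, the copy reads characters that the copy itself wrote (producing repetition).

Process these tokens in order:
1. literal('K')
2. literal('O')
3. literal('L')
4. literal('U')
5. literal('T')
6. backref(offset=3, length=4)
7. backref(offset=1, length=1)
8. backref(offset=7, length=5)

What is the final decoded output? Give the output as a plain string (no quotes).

Token 1: literal('K'). Output: "K"
Token 2: literal('O'). Output: "KO"
Token 3: literal('L'). Output: "KOL"
Token 4: literal('U'). Output: "KOLU"
Token 5: literal('T'). Output: "KOLUT"
Token 6: backref(off=3, len=4) (overlapping!). Copied 'LUTL' from pos 2. Output: "KOLUTLUTL"
Token 7: backref(off=1, len=1). Copied 'L' from pos 8. Output: "KOLUTLUTLL"
Token 8: backref(off=7, len=5). Copied 'UTLUT' from pos 3. Output: "KOLUTLUTLLUTLUT"

Answer: KOLUTLUTLLUTLUT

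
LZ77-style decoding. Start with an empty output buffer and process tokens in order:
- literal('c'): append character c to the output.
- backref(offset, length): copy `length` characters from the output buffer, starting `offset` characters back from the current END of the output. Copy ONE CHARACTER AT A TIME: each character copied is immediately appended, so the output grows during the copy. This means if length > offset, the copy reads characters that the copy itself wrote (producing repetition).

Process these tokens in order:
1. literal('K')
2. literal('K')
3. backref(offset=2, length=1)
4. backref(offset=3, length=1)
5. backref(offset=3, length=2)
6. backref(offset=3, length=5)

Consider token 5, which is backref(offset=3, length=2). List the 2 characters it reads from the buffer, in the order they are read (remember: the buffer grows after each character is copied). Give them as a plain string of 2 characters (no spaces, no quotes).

Token 1: literal('K'). Output: "K"
Token 2: literal('K'). Output: "KK"
Token 3: backref(off=2, len=1). Copied 'K' from pos 0. Output: "KKK"
Token 4: backref(off=3, len=1). Copied 'K' from pos 0. Output: "KKKK"
Token 5: backref(off=3, len=2). Buffer before: "KKKK" (len 4)
  byte 1: read out[1]='K', append. Buffer now: "KKKKK"
  byte 2: read out[2]='K', append. Buffer now: "KKKKKK"

Answer: KK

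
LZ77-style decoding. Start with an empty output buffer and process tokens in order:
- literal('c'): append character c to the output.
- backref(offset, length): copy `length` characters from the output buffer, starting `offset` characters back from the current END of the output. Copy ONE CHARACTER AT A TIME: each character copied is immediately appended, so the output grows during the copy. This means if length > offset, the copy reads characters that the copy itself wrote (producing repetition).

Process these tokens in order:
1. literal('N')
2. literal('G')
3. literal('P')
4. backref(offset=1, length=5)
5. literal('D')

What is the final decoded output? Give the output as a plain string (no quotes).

Answer: NGPPPPPPD

Derivation:
Token 1: literal('N'). Output: "N"
Token 2: literal('G'). Output: "NG"
Token 3: literal('P'). Output: "NGP"
Token 4: backref(off=1, len=5) (overlapping!). Copied 'PPPPP' from pos 2. Output: "NGPPPPPP"
Token 5: literal('D'). Output: "NGPPPPPPD"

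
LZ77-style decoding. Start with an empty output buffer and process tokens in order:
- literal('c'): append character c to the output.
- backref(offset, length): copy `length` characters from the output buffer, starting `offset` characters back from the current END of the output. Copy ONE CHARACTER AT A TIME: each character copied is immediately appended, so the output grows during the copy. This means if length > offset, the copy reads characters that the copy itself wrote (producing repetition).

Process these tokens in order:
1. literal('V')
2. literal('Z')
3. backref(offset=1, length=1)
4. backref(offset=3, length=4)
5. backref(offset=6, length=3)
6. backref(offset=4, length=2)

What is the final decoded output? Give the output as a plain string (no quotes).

Token 1: literal('V'). Output: "V"
Token 2: literal('Z'). Output: "VZ"
Token 3: backref(off=1, len=1). Copied 'Z' from pos 1. Output: "VZZ"
Token 4: backref(off=3, len=4) (overlapping!). Copied 'VZZV' from pos 0. Output: "VZZVZZV"
Token 5: backref(off=6, len=3). Copied 'ZZV' from pos 1. Output: "VZZVZZVZZV"
Token 6: backref(off=4, len=2). Copied 'VZ' from pos 6. Output: "VZZVZZVZZVVZ"

Answer: VZZVZZVZZVVZ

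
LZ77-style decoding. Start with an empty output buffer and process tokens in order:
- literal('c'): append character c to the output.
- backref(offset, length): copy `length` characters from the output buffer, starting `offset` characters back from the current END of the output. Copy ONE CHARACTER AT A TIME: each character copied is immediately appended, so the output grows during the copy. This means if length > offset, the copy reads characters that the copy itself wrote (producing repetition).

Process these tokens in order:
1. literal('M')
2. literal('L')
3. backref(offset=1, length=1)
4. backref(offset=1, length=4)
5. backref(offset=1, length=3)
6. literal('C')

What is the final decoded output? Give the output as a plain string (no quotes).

Answer: MLLLLLLLLLC

Derivation:
Token 1: literal('M'). Output: "M"
Token 2: literal('L'). Output: "ML"
Token 3: backref(off=1, len=1). Copied 'L' from pos 1. Output: "MLL"
Token 4: backref(off=1, len=4) (overlapping!). Copied 'LLLL' from pos 2. Output: "MLLLLLL"
Token 5: backref(off=1, len=3) (overlapping!). Copied 'LLL' from pos 6. Output: "MLLLLLLLLL"
Token 6: literal('C'). Output: "MLLLLLLLLLC"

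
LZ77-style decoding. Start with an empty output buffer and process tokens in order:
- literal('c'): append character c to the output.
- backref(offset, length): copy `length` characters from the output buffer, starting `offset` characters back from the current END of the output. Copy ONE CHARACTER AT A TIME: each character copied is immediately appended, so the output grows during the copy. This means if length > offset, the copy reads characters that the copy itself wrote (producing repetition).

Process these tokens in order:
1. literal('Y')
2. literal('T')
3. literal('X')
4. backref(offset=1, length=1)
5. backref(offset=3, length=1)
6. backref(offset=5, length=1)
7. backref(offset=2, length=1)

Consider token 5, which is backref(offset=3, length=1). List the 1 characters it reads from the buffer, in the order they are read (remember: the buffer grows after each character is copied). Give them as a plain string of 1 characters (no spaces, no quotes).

Token 1: literal('Y'). Output: "Y"
Token 2: literal('T'). Output: "YT"
Token 3: literal('X'). Output: "YTX"
Token 4: backref(off=1, len=1). Copied 'X' from pos 2. Output: "YTXX"
Token 5: backref(off=3, len=1). Buffer before: "YTXX" (len 4)
  byte 1: read out[1]='T', append. Buffer now: "YTXXT"

Answer: T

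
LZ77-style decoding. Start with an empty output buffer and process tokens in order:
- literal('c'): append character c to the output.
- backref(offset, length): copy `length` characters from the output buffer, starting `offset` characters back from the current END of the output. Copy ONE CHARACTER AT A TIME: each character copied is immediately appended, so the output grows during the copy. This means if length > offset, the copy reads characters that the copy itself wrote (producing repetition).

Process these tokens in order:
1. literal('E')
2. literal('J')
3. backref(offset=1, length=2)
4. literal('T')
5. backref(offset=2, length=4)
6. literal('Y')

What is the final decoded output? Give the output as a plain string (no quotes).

Answer: EJJJTJTJTY

Derivation:
Token 1: literal('E'). Output: "E"
Token 2: literal('J'). Output: "EJ"
Token 3: backref(off=1, len=2) (overlapping!). Copied 'JJ' from pos 1. Output: "EJJJ"
Token 4: literal('T'). Output: "EJJJT"
Token 5: backref(off=2, len=4) (overlapping!). Copied 'JTJT' from pos 3. Output: "EJJJTJTJT"
Token 6: literal('Y'). Output: "EJJJTJTJTY"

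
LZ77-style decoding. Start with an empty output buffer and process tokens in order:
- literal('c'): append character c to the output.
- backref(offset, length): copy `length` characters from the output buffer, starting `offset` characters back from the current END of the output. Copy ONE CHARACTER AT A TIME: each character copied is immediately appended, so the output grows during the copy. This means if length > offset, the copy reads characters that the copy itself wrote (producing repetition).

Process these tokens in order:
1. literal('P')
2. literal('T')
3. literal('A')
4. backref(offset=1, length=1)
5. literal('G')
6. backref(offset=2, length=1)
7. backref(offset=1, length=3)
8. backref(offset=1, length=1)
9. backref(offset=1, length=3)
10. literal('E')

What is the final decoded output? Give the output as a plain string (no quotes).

Answer: PTAAGAAAAAAAAE

Derivation:
Token 1: literal('P'). Output: "P"
Token 2: literal('T'). Output: "PT"
Token 3: literal('A'). Output: "PTA"
Token 4: backref(off=1, len=1). Copied 'A' from pos 2. Output: "PTAA"
Token 5: literal('G'). Output: "PTAAG"
Token 6: backref(off=2, len=1). Copied 'A' from pos 3. Output: "PTAAGA"
Token 7: backref(off=1, len=3) (overlapping!). Copied 'AAA' from pos 5. Output: "PTAAGAAAA"
Token 8: backref(off=1, len=1). Copied 'A' from pos 8. Output: "PTAAGAAAAA"
Token 9: backref(off=1, len=3) (overlapping!). Copied 'AAA' from pos 9. Output: "PTAAGAAAAAAAA"
Token 10: literal('E'). Output: "PTAAGAAAAAAAAE"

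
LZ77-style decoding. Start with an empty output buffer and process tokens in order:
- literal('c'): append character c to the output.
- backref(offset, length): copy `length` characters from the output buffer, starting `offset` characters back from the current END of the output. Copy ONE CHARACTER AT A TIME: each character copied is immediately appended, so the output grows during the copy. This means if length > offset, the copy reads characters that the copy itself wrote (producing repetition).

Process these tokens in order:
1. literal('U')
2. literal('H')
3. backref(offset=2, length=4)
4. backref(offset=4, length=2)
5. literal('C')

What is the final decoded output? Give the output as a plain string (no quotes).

Answer: UHUHUHUHC

Derivation:
Token 1: literal('U'). Output: "U"
Token 2: literal('H'). Output: "UH"
Token 3: backref(off=2, len=4) (overlapping!). Copied 'UHUH' from pos 0. Output: "UHUHUH"
Token 4: backref(off=4, len=2). Copied 'UH' from pos 2. Output: "UHUHUHUH"
Token 5: literal('C'). Output: "UHUHUHUHC"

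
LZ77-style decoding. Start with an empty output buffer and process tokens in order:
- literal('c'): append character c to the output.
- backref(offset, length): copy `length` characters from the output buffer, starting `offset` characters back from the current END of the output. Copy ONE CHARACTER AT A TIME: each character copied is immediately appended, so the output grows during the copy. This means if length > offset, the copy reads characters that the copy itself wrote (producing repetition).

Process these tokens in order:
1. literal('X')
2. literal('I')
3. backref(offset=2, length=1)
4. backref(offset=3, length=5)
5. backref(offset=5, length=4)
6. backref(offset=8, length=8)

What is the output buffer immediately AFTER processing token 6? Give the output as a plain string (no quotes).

Token 1: literal('X'). Output: "X"
Token 2: literal('I'). Output: "XI"
Token 3: backref(off=2, len=1). Copied 'X' from pos 0. Output: "XIX"
Token 4: backref(off=3, len=5) (overlapping!). Copied 'XIXXI' from pos 0. Output: "XIXXIXXI"
Token 5: backref(off=5, len=4). Copied 'XIXX' from pos 3. Output: "XIXXIXXIXIXX"
Token 6: backref(off=8, len=8). Copied 'IXXIXIXX' from pos 4. Output: "XIXXIXXIXIXXIXXIXIXX"

Answer: XIXXIXXIXIXXIXXIXIXX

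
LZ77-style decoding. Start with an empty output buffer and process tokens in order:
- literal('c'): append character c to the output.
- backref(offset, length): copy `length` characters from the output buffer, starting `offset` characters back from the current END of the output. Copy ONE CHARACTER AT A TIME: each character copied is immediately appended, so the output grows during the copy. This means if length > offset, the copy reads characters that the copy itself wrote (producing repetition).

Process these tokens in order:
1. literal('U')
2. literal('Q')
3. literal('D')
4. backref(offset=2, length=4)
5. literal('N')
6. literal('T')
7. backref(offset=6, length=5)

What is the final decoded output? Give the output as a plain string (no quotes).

Answer: UQDQDQDNTQDQDN

Derivation:
Token 1: literal('U'). Output: "U"
Token 2: literal('Q'). Output: "UQ"
Token 3: literal('D'). Output: "UQD"
Token 4: backref(off=2, len=4) (overlapping!). Copied 'QDQD' from pos 1. Output: "UQDQDQD"
Token 5: literal('N'). Output: "UQDQDQDN"
Token 6: literal('T'). Output: "UQDQDQDNT"
Token 7: backref(off=6, len=5). Copied 'QDQDN' from pos 3. Output: "UQDQDQDNTQDQDN"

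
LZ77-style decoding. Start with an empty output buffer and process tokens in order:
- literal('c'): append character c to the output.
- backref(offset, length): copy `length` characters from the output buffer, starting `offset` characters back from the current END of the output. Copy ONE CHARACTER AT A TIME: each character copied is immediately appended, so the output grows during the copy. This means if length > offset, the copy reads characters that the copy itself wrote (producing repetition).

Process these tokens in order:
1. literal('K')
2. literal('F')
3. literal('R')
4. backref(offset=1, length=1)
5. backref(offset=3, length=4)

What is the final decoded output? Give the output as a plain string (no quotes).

Answer: KFRRFRRF

Derivation:
Token 1: literal('K'). Output: "K"
Token 2: literal('F'). Output: "KF"
Token 3: literal('R'). Output: "KFR"
Token 4: backref(off=1, len=1). Copied 'R' from pos 2. Output: "KFRR"
Token 5: backref(off=3, len=4) (overlapping!). Copied 'FRRF' from pos 1. Output: "KFRRFRRF"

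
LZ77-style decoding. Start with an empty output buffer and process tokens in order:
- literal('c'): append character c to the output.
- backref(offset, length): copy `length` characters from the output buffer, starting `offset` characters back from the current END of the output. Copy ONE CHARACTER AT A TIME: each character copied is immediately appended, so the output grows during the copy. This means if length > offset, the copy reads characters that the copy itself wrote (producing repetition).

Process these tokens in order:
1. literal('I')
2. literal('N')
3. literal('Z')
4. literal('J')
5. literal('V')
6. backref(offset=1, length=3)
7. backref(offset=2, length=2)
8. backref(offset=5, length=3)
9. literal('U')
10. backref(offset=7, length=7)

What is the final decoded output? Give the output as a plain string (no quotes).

Answer: INZJVVVVVVVVVUVVVVVVU

Derivation:
Token 1: literal('I'). Output: "I"
Token 2: literal('N'). Output: "IN"
Token 3: literal('Z'). Output: "INZ"
Token 4: literal('J'). Output: "INZJ"
Token 5: literal('V'). Output: "INZJV"
Token 6: backref(off=1, len=3) (overlapping!). Copied 'VVV' from pos 4. Output: "INZJVVVV"
Token 7: backref(off=2, len=2). Copied 'VV' from pos 6. Output: "INZJVVVVVV"
Token 8: backref(off=5, len=3). Copied 'VVV' from pos 5. Output: "INZJVVVVVVVVV"
Token 9: literal('U'). Output: "INZJVVVVVVVVVU"
Token 10: backref(off=7, len=7). Copied 'VVVVVVU' from pos 7. Output: "INZJVVVVVVVVVUVVVVVVU"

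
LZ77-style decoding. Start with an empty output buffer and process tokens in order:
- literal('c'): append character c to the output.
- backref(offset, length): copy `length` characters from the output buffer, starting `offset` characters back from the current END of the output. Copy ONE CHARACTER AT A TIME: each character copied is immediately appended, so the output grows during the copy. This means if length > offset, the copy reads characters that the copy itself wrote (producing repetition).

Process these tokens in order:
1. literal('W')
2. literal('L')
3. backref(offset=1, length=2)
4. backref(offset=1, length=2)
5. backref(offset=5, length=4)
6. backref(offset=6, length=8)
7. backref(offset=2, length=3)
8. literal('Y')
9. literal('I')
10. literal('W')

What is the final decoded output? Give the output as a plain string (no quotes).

Answer: WLLLLLLLLLLLLLLLLLLLLYIW

Derivation:
Token 1: literal('W'). Output: "W"
Token 2: literal('L'). Output: "WL"
Token 3: backref(off=1, len=2) (overlapping!). Copied 'LL' from pos 1. Output: "WLLL"
Token 4: backref(off=1, len=2) (overlapping!). Copied 'LL' from pos 3. Output: "WLLLLL"
Token 5: backref(off=5, len=4). Copied 'LLLL' from pos 1. Output: "WLLLLLLLLL"
Token 6: backref(off=6, len=8) (overlapping!). Copied 'LLLLLLLL' from pos 4. Output: "WLLLLLLLLLLLLLLLLL"
Token 7: backref(off=2, len=3) (overlapping!). Copied 'LLL' from pos 16. Output: "WLLLLLLLLLLLLLLLLLLLL"
Token 8: literal('Y'). Output: "WLLLLLLLLLLLLLLLLLLLLY"
Token 9: literal('I'). Output: "WLLLLLLLLLLLLLLLLLLLLYI"
Token 10: literal('W'). Output: "WLLLLLLLLLLLLLLLLLLLLYIW"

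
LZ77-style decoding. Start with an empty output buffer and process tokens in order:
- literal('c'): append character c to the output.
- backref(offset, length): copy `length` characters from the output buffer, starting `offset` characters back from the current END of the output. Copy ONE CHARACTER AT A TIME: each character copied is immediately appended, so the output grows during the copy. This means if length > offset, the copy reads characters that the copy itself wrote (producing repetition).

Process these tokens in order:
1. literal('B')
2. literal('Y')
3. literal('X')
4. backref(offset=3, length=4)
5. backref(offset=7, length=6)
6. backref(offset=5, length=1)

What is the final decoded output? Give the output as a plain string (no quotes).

Token 1: literal('B'). Output: "B"
Token 2: literal('Y'). Output: "BY"
Token 3: literal('X'). Output: "BYX"
Token 4: backref(off=3, len=4) (overlapping!). Copied 'BYXB' from pos 0. Output: "BYXBYXB"
Token 5: backref(off=7, len=6). Copied 'BYXBYX' from pos 0. Output: "BYXBYXBBYXBYX"
Token 6: backref(off=5, len=1). Copied 'Y' from pos 8. Output: "BYXBYXBBYXBYXY"

Answer: BYXBYXBBYXBYXY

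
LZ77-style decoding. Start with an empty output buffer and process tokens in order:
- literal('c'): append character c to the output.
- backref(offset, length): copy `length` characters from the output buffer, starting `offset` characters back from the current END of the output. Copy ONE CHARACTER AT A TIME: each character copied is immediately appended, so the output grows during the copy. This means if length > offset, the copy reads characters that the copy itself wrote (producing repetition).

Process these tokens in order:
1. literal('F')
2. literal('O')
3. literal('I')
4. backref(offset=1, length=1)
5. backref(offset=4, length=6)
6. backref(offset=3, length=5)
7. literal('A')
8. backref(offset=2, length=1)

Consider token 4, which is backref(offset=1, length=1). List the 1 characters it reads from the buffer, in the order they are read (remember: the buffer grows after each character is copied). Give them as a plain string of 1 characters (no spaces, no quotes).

Answer: I

Derivation:
Token 1: literal('F'). Output: "F"
Token 2: literal('O'). Output: "FO"
Token 3: literal('I'). Output: "FOI"
Token 4: backref(off=1, len=1). Buffer before: "FOI" (len 3)
  byte 1: read out[2]='I', append. Buffer now: "FOII"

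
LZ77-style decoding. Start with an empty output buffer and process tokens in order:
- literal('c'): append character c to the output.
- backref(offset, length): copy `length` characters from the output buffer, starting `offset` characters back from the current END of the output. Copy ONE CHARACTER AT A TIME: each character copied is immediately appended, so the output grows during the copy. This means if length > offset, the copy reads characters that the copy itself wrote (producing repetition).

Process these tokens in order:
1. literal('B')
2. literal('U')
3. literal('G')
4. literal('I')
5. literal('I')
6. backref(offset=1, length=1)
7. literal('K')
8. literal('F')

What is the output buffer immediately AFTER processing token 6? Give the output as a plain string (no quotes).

Token 1: literal('B'). Output: "B"
Token 2: literal('U'). Output: "BU"
Token 3: literal('G'). Output: "BUG"
Token 4: literal('I'). Output: "BUGI"
Token 5: literal('I'). Output: "BUGII"
Token 6: backref(off=1, len=1). Copied 'I' from pos 4. Output: "BUGIII"

Answer: BUGIII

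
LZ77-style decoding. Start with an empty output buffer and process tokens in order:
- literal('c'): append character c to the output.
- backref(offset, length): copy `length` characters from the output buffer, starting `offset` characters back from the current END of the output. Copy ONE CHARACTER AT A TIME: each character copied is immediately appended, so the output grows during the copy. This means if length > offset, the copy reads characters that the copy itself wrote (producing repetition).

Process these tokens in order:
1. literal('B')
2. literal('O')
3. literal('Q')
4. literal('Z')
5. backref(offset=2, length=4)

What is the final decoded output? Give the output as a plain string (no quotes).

Token 1: literal('B'). Output: "B"
Token 2: literal('O'). Output: "BO"
Token 3: literal('Q'). Output: "BOQ"
Token 4: literal('Z'). Output: "BOQZ"
Token 5: backref(off=2, len=4) (overlapping!). Copied 'QZQZ' from pos 2. Output: "BOQZQZQZ"

Answer: BOQZQZQZ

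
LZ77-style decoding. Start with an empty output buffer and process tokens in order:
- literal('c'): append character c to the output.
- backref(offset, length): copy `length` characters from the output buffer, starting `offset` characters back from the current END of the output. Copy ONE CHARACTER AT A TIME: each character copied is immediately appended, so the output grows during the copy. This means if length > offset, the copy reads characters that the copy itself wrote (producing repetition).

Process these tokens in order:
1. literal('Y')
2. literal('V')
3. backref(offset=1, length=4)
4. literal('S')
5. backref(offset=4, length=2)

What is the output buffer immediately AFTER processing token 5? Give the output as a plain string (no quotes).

Answer: YVVVVVSVV

Derivation:
Token 1: literal('Y'). Output: "Y"
Token 2: literal('V'). Output: "YV"
Token 3: backref(off=1, len=4) (overlapping!). Copied 'VVVV' from pos 1. Output: "YVVVVV"
Token 4: literal('S'). Output: "YVVVVVS"
Token 5: backref(off=4, len=2). Copied 'VV' from pos 3. Output: "YVVVVVSVV"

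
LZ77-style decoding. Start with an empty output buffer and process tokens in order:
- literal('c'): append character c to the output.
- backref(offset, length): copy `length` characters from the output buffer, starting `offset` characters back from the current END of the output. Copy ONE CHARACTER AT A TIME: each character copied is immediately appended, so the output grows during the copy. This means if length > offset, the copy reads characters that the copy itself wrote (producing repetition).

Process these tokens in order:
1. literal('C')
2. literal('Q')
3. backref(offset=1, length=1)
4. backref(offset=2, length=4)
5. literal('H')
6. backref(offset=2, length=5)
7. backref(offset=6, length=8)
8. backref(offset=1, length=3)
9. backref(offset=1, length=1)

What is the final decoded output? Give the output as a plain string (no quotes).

Answer: CQQQQQQHQHQHQHQHQHQHQQQQQ

Derivation:
Token 1: literal('C'). Output: "C"
Token 2: literal('Q'). Output: "CQ"
Token 3: backref(off=1, len=1). Copied 'Q' from pos 1. Output: "CQQ"
Token 4: backref(off=2, len=4) (overlapping!). Copied 'QQQQ' from pos 1. Output: "CQQQQQQ"
Token 5: literal('H'). Output: "CQQQQQQH"
Token 6: backref(off=2, len=5) (overlapping!). Copied 'QHQHQ' from pos 6. Output: "CQQQQQQHQHQHQ"
Token 7: backref(off=6, len=8) (overlapping!). Copied 'HQHQHQHQ' from pos 7. Output: "CQQQQQQHQHQHQHQHQHQHQ"
Token 8: backref(off=1, len=3) (overlapping!). Copied 'QQQ' from pos 20. Output: "CQQQQQQHQHQHQHQHQHQHQQQQ"
Token 9: backref(off=1, len=1). Copied 'Q' from pos 23. Output: "CQQQQQQHQHQHQHQHQHQHQQQQQ"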